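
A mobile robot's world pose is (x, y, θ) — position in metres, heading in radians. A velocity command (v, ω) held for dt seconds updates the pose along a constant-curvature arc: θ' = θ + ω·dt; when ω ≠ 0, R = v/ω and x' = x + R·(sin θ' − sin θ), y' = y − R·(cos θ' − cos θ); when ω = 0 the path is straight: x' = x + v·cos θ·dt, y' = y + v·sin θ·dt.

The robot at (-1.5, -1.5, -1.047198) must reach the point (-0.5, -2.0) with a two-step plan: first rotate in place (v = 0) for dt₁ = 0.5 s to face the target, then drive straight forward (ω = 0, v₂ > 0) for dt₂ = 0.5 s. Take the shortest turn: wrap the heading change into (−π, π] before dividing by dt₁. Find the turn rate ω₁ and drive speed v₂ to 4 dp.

heading to target = atan2(-2−-1.5, -0.5−-1.5) = -0.4636
Δθ = wrap(-0.4636 − -1.0472) = 0.5836; ω₁ = Δθ/dt₁ = 1.1671
distance = √((-0.5−-1.5)² + (-2−-1.5)²) = 1.1180; v₂ = distance/dt₂ = 2.2361

ω₁ = 1.1671, v₂ = 2.2361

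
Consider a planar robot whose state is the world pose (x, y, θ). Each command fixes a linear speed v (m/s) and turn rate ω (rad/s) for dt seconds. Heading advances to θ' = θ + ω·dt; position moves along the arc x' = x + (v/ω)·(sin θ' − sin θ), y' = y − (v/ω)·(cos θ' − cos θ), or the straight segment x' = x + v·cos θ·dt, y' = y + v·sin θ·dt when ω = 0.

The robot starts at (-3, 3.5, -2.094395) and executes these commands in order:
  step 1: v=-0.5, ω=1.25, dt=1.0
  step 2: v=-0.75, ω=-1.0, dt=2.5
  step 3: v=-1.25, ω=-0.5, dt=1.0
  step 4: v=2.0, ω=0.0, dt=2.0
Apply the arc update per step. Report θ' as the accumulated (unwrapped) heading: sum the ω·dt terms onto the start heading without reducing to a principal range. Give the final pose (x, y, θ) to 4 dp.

step 1: θ'=-0.8444 (R=-0.4000) → pose (-3.0474, 3.9657, -0.8444)
step 2: θ'=-3.3444 (R=0.7500) → pose (-2.3356, 5.1984, -3.3444)
step 3: θ'=-3.8444 (R=2.5000) → pose (-1.2233, 4.6573, -3.8444)
step 4: θ'=-3.8444 (straight) → pose (-4.2754, 7.2427, -3.8444)

(-4.2754, 7.2427, -3.8444)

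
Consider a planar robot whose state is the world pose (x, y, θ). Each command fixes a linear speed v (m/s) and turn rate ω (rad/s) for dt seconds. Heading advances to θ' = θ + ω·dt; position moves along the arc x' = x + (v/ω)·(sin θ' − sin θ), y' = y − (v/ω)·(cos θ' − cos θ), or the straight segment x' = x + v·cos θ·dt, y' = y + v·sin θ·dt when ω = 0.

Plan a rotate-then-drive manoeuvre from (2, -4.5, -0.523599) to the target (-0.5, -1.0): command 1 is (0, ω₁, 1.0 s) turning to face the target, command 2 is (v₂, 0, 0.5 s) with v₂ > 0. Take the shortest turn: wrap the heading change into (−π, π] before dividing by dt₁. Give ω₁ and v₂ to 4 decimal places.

ω₁ = 2.7146, v₂ = 8.6023

heading to target = atan2(-1−-4.5, -0.5−2) = 2.1910
Δθ = wrap(2.1910 − -0.5236) = 2.7146; ω₁ = Δθ/dt₁ = 2.7146
distance = √((-0.5−2)² + (-1−-4.5)²) = 4.3012; v₂ = distance/dt₂ = 8.6023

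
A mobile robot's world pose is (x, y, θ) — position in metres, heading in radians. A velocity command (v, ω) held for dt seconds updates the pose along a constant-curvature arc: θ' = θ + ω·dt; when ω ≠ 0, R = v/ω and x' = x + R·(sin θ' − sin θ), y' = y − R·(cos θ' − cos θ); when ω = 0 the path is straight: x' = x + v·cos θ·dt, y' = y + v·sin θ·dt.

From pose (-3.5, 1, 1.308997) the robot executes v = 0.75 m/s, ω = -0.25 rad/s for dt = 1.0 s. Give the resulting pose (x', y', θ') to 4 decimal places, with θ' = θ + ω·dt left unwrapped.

(-3.2178, 1.6928, 1.0590)

θ' = 1.3090 + -0.25·1.0 = 1.0590
R = v/ω = 0.75/-0.25 = -3.0000
x' = -3.5 + -3.0000·(sin 1.0590 − sin 1.3090) = -3.2178
y' = 1 − -3.0000·(cos 1.0590 − cos 1.3090) = 1.6928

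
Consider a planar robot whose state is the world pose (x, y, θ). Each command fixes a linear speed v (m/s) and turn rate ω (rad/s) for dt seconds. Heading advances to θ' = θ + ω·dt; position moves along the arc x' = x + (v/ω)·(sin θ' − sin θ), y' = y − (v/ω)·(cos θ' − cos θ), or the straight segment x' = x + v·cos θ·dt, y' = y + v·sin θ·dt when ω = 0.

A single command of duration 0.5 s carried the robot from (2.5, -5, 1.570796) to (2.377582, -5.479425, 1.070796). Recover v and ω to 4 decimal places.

Δθ = 1.070796 − 1.570796 = -0.500000
ω = Δθ/dt = -0.500000/0.5 = -1.0000
R = −Δy/(cos θ' − cos θ) = 1.0000
v = R·ω = 1.0000·-1.0000 = -1.0000

v = -1.0000, ω = -1.0000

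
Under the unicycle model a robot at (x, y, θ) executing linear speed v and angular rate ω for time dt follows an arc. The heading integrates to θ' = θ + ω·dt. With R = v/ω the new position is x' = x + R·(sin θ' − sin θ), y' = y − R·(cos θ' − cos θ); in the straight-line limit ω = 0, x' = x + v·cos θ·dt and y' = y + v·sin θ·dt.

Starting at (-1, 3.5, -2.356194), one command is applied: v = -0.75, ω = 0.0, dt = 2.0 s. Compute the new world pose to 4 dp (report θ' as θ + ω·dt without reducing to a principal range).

θ' = -2.3562 + 0.0·2.0 = -2.3562
ω = 0 → straight: x' = -1 + -0.75·cos(-2.3562)·2.0 = 0.0607
y' = 3.5 + -0.75·sin(-2.3562)·2.0 = 4.5607

(0.0607, 4.5607, -2.3562)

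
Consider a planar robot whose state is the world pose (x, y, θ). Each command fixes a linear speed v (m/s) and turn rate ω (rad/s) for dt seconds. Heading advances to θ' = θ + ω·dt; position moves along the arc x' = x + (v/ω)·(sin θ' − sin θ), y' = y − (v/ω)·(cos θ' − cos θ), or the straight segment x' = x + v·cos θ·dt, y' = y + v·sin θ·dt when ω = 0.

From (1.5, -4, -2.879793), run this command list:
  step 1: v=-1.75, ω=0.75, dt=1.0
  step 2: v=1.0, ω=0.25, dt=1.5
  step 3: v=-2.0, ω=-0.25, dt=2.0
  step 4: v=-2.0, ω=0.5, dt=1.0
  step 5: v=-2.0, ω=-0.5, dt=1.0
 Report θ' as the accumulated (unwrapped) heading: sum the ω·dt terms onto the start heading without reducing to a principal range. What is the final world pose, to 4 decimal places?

(5.6620, 2.8098, -2.2548)

step 1: θ'=-2.1298 (R=-2.3333) → pose (2.8743, -2.9836, -2.1298)
step 2: θ'=-1.7548 (R=4.0000) → pose (2.3329, -4.3731, -1.7548)
step 3: θ'=-2.2548 (R=8.0000) → pose (3.9975, -0.7816, -2.2548)
step 4: θ'=-1.7548 (R=-4.0000) → pose (4.8297, 1.0141, -1.7548)
step 5: θ'=-2.2548 (R=4.0000) → pose (5.6620, 2.8098, -2.2548)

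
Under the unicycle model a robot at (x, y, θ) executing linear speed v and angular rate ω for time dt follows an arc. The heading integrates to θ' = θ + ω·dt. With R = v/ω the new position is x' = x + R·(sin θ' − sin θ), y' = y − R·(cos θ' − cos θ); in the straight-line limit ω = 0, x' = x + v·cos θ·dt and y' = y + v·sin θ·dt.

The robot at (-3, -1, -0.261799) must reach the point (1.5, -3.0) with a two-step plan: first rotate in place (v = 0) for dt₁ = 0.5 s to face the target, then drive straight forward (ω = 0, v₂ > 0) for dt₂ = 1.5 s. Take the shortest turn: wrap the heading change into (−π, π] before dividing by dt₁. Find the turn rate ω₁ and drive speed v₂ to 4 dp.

ω₁ = -0.3129, v₂ = 3.2830

heading to target = atan2(-3−-1, 1.5−-3) = -0.4182
Δθ = wrap(-0.4182 − -0.2618) = -0.1564; ω₁ = Δθ/dt₁ = -0.3129
distance = √((1.5−-3)² + (-3−-1)²) = 4.9244; v₂ = distance/dt₂ = 3.2830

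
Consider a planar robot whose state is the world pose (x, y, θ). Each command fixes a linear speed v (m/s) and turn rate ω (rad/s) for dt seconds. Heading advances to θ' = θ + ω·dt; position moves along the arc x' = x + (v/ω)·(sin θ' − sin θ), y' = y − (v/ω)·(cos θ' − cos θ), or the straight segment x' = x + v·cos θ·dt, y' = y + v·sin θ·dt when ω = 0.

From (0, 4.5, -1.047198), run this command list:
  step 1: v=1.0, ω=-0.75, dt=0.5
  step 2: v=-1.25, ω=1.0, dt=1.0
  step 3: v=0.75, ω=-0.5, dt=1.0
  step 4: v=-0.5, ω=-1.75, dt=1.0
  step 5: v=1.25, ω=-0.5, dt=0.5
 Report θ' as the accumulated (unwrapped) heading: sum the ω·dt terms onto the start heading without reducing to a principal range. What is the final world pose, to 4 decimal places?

(-0.4676, 4.7407, -2.9222)

step 1: θ'=-1.4222 (R=-1.3333) → pose (0.1639, 4.0307, -1.4222)
step 2: θ'=-0.4222 (R=-1.2500) → pose (-0.5601, 4.9859, -0.4222)
step 3: θ'=-0.9222 (R=-1.5000) → pose (0.0207, 4.5237, -0.9222)
step 4: θ'=-2.6722 (R=0.2857) → pose (0.1191, 4.9511, -2.6722)
step 5: θ'=-2.9222 (R=-2.5000) → pose (-0.4676, 4.7407, -2.9222)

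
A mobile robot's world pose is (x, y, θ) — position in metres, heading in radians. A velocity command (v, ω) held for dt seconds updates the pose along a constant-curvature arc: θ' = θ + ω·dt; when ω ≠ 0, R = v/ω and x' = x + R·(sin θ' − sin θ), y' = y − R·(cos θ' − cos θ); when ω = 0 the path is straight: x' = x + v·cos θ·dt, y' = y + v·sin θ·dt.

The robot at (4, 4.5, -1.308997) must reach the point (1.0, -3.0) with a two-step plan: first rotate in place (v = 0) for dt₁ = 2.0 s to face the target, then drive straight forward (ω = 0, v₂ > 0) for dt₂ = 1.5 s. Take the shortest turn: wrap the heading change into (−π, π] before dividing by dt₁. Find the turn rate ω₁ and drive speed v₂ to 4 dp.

heading to target = atan2(-3−4.5, 1−4) = -1.9513
Δθ = wrap(-1.9513 − -1.3090) = -0.6423; ω₁ = Δθ/dt₁ = -0.3212
distance = √((1−4)² + (-3−4.5)²) = 8.0777; v₂ = distance/dt₂ = 5.3852

ω₁ = -0.3212, v₂ = 5.3852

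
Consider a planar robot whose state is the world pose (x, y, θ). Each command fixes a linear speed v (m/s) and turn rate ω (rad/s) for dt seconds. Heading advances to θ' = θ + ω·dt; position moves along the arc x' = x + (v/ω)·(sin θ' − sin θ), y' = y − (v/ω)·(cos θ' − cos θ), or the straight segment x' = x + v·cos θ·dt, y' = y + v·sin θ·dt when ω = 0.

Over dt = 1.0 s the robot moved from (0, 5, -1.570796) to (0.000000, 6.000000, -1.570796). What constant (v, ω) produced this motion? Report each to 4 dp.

v = -1.0000, ω = 0.0000

Δθ = -1.570796 − -1.570796 = 0.000000
ω = Δθ/dt = 0.000000/1.0 = 0.0000
ω = 0 → v = (Δx·cos θ + Δy·sin θ)/dt = -1.0000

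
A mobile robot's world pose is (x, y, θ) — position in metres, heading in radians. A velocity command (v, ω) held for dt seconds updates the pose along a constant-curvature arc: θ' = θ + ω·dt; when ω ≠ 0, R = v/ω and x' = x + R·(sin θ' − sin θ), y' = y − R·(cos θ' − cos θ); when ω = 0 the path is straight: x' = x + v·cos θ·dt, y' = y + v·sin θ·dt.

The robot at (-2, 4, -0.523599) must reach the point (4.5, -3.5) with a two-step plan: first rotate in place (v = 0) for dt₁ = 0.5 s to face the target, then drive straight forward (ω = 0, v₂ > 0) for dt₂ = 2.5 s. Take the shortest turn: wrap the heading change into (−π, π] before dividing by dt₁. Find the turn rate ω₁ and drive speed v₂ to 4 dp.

ω₁ = -0.6662, v₂ = 3.9699

heading to target = atan2(-3.5−4, 4.5−-2) = -0.8567
Δθ = wrap(-0.8567 − -0.5236) = -0.3331; ω₁ = Δθ/dt₁ = -0.6662
distance = √((4.5−-2)² + (-3.5−4)²) = 9.9247; v₂ = distance/dt₂ = 3.9699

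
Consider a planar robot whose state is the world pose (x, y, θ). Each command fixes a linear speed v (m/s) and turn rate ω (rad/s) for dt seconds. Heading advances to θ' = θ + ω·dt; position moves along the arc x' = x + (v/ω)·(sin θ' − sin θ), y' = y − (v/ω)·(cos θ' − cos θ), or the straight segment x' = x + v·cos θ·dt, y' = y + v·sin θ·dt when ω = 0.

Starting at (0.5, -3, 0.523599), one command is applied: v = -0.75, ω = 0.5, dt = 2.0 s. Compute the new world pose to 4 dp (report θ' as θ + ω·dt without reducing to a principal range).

θ' = 0.5236 + 0.5·2.0 = 1.5236
R = v/ω = -0.75/0.5 = -1.5000
x' = 0.5 + -1.5000·(sin 1.5236 − sin 0.5236) = -0.2483
y' = -3 − -1.5000·(cos 1.5236 − cos 0.5236) = -4.2283

(-0.2483, -4.2283, 1.5236)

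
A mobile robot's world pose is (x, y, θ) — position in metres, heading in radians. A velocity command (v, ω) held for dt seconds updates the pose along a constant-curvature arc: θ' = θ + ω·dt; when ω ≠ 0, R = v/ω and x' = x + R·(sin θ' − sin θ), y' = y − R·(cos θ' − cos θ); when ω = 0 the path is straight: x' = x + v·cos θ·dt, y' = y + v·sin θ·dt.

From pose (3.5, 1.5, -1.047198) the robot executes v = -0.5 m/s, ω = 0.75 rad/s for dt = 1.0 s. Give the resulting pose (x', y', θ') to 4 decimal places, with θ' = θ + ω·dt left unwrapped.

(3.1179, 1.8041, -0.2972)

θ' = -1.0472 + 0.75·1.0 = -0.2972
R = v/ω = -0.5/0.75 = -0.6667
x' = 3.5 + -0.6667·(sin -0.2972 − sin -1.0472) = 3.1179
y' = 1.5 − -0.6667·(cos -0.2972 − cos -1.0472) = 1.8041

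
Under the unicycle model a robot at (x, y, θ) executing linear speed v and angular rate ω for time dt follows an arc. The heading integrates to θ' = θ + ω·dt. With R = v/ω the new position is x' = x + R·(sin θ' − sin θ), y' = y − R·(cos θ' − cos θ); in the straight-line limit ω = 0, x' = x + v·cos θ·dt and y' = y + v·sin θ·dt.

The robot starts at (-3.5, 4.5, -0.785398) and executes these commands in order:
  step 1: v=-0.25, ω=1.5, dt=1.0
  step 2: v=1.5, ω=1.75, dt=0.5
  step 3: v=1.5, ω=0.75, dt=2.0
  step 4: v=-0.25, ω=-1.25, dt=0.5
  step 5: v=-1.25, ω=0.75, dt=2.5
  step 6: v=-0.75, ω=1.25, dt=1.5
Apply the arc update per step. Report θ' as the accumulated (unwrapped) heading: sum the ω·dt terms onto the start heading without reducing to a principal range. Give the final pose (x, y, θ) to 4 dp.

step 1: θ'=0.7146 (R=-0.1667) → pose (-3.7271, 4.5080, 0.7146)
step 2: θ'=1.5896 (R=0.8571) → pose (-3.4318, 5.1716, 1.5896)
step 3: θ'=3.0896 (R=2.0000) → pose (-5.3275, 7.1313, 3.0896)
step 4: θ'=2.4646 (R=0.2000) → pose (-5.2126, 7.0875, 2.4646)
step 5: θ'=4.3396 (R=-1.6667) → pose (-2.6163, 7.7795, 4.3396)
step 6: θ'=6.2146 (R=-0.6000) → pose (-3.1340, 8.5967, 6.2146)

(-3.1340, 8.5967, 6.2146)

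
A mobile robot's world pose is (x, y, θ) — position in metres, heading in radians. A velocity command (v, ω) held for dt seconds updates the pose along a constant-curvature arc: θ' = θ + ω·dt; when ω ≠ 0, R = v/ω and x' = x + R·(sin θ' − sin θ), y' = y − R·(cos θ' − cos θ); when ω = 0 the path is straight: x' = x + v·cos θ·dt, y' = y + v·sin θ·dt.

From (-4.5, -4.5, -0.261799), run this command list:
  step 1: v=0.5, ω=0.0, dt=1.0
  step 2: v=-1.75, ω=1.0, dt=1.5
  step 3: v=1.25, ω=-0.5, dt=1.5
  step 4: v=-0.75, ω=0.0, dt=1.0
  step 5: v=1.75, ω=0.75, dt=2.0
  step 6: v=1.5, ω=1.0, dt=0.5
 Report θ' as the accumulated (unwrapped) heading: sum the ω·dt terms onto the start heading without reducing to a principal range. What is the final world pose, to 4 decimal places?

step 1: θ'=-0.2618 (straight) → pose (-4.0170, -4.6294, -0.2618)
step 2: θ'=1.2382 (R=-1.7500) → pose (-6.1241, -5.7484, 1.2382)
step 3: θ'=0.4882 (R=-2.5000) → pose (-4.9337, -4.3567, 0.4882)
step 4: θ'=0.4882 (straight) → pose (-5.5960, -4.7085, 0.4882)
step 5: θ'=1.9882 (R=2.3333) → pose (-4.5575, -1.7018, 1.9882)
step 6: θ'=2.4882 (R=1.5000) → pose (-5.0169, -1.1189, 2.4882)

(-5.0169, -1.1189, 2.4882)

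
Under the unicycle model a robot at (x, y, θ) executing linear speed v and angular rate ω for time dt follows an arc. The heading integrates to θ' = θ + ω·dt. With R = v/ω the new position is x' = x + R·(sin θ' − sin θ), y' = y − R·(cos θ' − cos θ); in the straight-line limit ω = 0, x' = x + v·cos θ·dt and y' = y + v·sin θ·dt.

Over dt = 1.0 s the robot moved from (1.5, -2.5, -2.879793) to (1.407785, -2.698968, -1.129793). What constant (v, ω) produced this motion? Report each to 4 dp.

Δθ = -1.129793 − -2.879793 = 1.750000
ω = Δθ/dt = 1.750000/1.0 = 1.7500
R = −Δy/(cos θ' − cos θ) = 0.1429
v = R·ω = 0.1429·1.7500 = 0.2500

v = 0.2500, ω = 1.7500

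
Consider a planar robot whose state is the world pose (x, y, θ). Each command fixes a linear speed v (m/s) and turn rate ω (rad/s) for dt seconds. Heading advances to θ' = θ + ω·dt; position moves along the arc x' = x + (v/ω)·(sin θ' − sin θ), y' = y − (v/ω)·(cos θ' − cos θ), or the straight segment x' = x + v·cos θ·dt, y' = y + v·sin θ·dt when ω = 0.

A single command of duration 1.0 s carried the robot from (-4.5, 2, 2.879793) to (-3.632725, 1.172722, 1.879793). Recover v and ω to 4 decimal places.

v = -1.2500, ω = -1.0000

Δθ = 1.879793 − 2.879793 = -1.000000
ω = Δθ/dt = -1.000000/1.0 = -1.0000
R = Δx/(sin θ' − sin θ) = 1.2500
v = R·ω = 1.2500·-1.0000 = -1.2500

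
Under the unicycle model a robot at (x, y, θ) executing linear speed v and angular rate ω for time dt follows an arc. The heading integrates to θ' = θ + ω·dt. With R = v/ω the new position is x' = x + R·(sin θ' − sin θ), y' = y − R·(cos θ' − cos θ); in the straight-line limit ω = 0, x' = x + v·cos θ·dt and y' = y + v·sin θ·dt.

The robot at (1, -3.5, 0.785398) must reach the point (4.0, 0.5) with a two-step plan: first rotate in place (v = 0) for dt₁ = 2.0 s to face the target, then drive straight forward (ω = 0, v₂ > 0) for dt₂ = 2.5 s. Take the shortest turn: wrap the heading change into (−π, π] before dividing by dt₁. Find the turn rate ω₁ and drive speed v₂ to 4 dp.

ω₁ = 0.0709, v₂ = 2.0000

heading to target = atan2(0.5−-3.5, 4−1) = 0.9273
Δθ = wrap(0.9273 − 0.7854) = 0.1419; ω₁ = Δθ/dt₁ = 0.0709
distance = √((4−1)² + (0.5−-3.5)²) = 5.0000; v₂ = distance/dt₂ = 2.0000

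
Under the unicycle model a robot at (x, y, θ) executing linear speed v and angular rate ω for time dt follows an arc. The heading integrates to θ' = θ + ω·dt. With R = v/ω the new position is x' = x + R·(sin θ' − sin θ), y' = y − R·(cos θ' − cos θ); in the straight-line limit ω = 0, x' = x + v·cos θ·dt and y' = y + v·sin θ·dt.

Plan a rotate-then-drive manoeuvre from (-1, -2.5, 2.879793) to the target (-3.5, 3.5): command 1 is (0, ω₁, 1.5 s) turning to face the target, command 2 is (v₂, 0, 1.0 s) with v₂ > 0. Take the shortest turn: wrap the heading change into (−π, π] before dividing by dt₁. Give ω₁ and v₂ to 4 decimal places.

ω₁ = -0.6095, v₂ = 6.5000

heading to target = atan2(3.5−-2.5, -3.5−-1) = 1.9656
Δθ = wrap(1.9656 − 2.8798) = -0.9142; ω₁ = Δθ/dt₁ = -0.6095
distance = √((-3.5−-1)² + (3.5−-2.5)²) = 6.5000; v₂ = distance/dt₂ = 6.5000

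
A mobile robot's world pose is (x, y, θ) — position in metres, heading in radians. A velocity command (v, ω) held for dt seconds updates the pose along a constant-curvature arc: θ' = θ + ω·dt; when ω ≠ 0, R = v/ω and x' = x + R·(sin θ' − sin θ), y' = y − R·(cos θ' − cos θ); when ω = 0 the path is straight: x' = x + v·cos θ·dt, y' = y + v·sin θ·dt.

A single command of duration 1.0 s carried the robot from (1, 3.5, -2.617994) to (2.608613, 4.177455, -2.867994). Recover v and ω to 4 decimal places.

v = -1.7500, ω = -0.2500

Δθ = -2.867994 − -2.617994 = -0.250000
ω = Δθ/dt = -0.250000/1.0 = -0.2500
R = Δx/(sin θ' − sin θ) = 7.0000
v = R·ω = 7.0000·-0.2500 = -1.7500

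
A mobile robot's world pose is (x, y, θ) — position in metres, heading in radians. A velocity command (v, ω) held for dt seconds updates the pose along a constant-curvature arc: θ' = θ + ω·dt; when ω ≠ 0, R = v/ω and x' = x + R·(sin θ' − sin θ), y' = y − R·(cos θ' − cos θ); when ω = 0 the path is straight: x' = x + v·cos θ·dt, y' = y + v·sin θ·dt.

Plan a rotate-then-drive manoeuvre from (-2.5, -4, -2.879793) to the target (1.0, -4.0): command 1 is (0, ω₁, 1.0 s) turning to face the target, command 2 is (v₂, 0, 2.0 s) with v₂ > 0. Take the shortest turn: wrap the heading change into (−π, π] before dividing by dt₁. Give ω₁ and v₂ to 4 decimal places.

heading to target = atan2(-4−-4, 1−-2.5) = 0.0000
Δθ = wrap(0.0000 − -2.8798) = 2.8798; ω₁ = Δθ/dt₁ = 2.8798
distance = √((1−-2.5)² + (-4−-4)²) = 3.5000; v₂ = distance/dt₂ = 1.7500

ω₁ = 2.8798, v₂ = 1.7500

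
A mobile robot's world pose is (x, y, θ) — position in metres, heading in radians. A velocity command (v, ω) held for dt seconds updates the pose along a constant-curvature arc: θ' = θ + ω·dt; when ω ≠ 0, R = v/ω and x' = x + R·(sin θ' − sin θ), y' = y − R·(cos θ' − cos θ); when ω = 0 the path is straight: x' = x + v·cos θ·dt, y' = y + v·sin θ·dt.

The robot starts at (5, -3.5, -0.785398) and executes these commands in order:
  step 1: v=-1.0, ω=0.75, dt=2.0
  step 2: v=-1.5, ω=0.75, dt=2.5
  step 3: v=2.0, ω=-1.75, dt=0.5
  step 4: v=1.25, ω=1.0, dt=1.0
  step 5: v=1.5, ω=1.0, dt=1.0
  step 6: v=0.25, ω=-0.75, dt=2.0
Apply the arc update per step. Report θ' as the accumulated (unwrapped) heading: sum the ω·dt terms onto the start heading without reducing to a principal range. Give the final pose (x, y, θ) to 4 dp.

step 1: θ'=0.7146 (R=-1.3333) → pose (3.1834, -3.4357, 0.7146)
step 2: θ'=2.5896 (R=-2.0000) → pose (3.4453, -6.6493, 2.5896)
step 3: θ'=1.7146 (R=-1.1429) → pose (2.9135, -5.8400, 1.7146)
step 4: θ'=2.7146 (R=1.2500) → pose (2.1941, -4.8814, 2.7146)
step 5: θ'=3.7146 (R=1.5000) → pose (0.7597, -4.9863, 3.7146)
step 6: θ'=2.2146 (R=-0.3333) → pose (0.3123, -4.9063, 2.2146)

(0.3123, -4.9063, 2.2146)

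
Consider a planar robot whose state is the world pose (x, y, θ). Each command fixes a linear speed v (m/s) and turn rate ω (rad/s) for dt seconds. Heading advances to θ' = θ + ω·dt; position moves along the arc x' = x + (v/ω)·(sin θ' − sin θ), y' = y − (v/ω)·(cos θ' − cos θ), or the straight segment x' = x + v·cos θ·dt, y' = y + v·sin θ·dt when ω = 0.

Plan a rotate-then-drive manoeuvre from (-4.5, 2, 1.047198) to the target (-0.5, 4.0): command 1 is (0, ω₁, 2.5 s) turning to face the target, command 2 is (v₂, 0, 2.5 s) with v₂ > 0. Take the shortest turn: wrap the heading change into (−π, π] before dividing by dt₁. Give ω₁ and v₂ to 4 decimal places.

heading to target = atan2(4−2, -0.5−-4.5) = 0.4636
Δθ = wrap(0.4636 − 1.0472) = -0.5836; ω₁ = Δθ/dt₁ = -0.2334
distance = √((-0.5−-4.5)² + (4−2)²) = 4.4721; v₂ = distance/dt₂ = 1.7889

ω₁ = -0.2334, v₂ = 1.7889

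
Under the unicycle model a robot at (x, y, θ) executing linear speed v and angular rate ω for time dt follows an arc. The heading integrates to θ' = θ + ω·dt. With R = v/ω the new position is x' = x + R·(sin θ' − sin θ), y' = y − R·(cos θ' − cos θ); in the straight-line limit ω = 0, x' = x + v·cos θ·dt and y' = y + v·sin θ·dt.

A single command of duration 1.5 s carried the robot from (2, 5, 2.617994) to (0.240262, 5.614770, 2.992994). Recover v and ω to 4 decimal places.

v = 1.2500, ω = 0.2500

Δθ = 2.992994 − 2.617994 = 0.375000
ω = Δθ/dt = 0.375000/1.5 = 0.2500
R = Δx/(sin θ' − sin θ) = 5.0000
v = R·ω = 5.0000·0.2500 = 1.2500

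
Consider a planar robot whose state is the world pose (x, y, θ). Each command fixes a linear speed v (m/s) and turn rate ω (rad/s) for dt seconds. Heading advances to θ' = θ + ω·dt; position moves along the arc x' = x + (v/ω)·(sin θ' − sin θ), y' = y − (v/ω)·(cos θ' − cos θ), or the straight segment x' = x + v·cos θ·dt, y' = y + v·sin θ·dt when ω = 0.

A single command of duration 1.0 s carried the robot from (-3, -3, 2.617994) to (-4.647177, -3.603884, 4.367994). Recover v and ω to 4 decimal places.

v = 2.0000, ω = 1.7500

Δθ = 4.367994 − 2.617994 = 1.750000
ω = Δθ/dt = 1.750000/1.0 = 1.7500
R = Δx/(sin θ' − sin θ) = 1.1429
v = R·ω = 1.1429·1.7500 = 2.0000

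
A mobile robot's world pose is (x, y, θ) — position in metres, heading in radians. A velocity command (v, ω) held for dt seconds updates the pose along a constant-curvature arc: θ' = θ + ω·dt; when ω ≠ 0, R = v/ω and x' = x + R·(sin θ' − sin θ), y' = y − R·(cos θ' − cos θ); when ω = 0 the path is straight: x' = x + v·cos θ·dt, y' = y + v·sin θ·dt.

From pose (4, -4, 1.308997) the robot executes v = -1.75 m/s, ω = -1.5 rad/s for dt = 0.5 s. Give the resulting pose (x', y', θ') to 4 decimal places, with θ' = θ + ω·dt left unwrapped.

(3.4918, -4.6871, 0.5590)

θ' = 1.3090 + -1.5·0.5 = 0.5590
R = v/ω = -1.75/-1.5 = 1.1667
x' = 4 + 1.1667·(sin 0.5590 − sin 1.3090) = 3.4918
y' = -4 − 1.1667·(cos 0.5590 − cos 1.3090) = -4.6871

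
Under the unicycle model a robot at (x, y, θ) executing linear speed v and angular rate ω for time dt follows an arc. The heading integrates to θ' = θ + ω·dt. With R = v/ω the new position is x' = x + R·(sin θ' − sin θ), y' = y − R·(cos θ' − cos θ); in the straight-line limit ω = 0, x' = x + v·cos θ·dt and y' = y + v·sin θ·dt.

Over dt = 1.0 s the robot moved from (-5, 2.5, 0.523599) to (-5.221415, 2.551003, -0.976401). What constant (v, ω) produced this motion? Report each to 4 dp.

v = -0.2500, ω = -1.5000

Δθ = -0.976401 − 0.523599 = -1.500000
ω = Δθ/dt = -1.500000/1.0 = -1.5000
R = Δx/(sin θ' − sin θ) = 0.1667
v = R·ω = 0.1667·-1.5000 = -0.2500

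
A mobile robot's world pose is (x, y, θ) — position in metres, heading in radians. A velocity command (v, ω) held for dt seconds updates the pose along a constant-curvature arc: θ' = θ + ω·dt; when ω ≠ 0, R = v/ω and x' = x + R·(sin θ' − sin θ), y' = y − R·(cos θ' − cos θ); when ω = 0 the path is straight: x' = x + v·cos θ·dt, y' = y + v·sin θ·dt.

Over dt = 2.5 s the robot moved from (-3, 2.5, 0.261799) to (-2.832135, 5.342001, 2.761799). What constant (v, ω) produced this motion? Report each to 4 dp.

v = 1.5000, ω = 1.0000

Δθ = 2.761799 − 0.261799 = 2.500000
ω = Δθ/dt = 2.500000/2.5 = 1.0000
R = −Δy/(cos θ' − cos θ) = 1.5000
v = R·ω = 1.5000·1.0000 = 1.5000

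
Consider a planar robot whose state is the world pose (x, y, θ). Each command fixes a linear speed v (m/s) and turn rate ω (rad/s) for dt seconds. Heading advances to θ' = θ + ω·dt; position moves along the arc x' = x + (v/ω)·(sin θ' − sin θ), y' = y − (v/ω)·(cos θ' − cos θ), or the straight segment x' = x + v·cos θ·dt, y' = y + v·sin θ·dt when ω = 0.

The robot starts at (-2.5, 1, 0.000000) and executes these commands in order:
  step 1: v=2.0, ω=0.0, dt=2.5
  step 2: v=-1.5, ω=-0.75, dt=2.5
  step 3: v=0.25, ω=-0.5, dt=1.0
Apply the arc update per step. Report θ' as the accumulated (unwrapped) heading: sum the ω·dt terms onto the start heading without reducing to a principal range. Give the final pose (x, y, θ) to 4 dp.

(0.4616, 3.3887, -2.3750)

step 1: θ'=0.0000 (straight) → pose (2.5000, 1.0000, 0.0000)
step 2: θ'=-1.8750 (R=2.0000) → pose (0.5918, 3.5991, -1.8750)
step 3: θ'=-2.3750 (R=-0.5000) → pose (0.4616, 3.3887, -2.3750)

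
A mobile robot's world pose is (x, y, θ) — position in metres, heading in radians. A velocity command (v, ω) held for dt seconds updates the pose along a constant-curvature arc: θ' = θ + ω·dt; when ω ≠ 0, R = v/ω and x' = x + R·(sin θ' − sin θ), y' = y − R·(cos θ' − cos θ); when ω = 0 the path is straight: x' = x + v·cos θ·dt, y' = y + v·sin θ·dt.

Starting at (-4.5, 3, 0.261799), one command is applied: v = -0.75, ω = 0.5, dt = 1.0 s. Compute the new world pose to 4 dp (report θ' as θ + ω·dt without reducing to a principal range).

θ' = 0.2618 + 0.5·1.0 = 0.7618
R = v/ω = -0.75/0.5 = -1.5000
x' = -4.5 + -1.5000·(sin 0.7618 − sin 0.2618) = -5.1471
y' = 3 − -1.5000·(cos 0.7618 − cos 0.2618) = 2.6365

(-5.1471, 2.6365, 0.7618)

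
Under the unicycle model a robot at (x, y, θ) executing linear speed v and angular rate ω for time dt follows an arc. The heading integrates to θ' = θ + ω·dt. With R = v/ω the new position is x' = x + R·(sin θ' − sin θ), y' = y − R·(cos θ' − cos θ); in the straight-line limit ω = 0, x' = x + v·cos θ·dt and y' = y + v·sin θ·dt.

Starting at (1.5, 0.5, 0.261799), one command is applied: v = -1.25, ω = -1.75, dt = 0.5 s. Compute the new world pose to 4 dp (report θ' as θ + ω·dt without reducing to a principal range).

θ' = 0.2618 + -1.75·0.5 = -0.6132
R = v/ω = -1.25/-1.75 = 0.7143
x' = 1.5 + 0.7143·(sin -0.6132 − sin 0.2618) = 0.9041
y' = 0.5 − 0.7143·(cos -0.6132 − cos 0.2618) = 0.6058

(0.9041, 0.6058, -0.6132)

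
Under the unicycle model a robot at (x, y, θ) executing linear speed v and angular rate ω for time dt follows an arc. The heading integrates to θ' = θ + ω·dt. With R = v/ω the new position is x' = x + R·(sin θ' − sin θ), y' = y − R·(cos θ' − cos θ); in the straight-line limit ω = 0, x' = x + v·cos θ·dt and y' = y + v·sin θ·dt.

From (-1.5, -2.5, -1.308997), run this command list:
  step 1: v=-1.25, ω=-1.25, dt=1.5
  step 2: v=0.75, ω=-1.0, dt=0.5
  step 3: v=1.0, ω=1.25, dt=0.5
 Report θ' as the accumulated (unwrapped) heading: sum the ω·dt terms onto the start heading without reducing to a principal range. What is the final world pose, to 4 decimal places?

(-1.3260, -1.0230, -3.0590)

step 1: θ'=-3.1840 (R=1.0000) → pose (-0.4917, -1.2421, -3.1840)
step 2: θ'=-3.6840 (R=-0.7500) → pose (-0.8470, -1.1351, -3.6840)
step 3: θ'=-3.0590 (R=0.8000) → pose (-1.3260, -1.0230, -3.0590)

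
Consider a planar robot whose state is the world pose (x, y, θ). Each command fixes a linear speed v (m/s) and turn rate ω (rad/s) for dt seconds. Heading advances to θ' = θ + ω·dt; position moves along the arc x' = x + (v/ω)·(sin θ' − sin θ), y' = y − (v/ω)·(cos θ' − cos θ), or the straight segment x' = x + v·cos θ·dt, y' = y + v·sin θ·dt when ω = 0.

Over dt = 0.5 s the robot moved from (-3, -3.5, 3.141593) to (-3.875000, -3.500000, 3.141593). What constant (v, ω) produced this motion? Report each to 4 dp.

Δθ = 3.141593 − 3.141593 = 0.000000
ω = Δθ/dt = 0.000000/0.5 = 0.0000
ω = 0 → v = (Δx·cos θ + Δy·sin θ)/dt = 1.7500

v = 1.7500, ω = 0.0000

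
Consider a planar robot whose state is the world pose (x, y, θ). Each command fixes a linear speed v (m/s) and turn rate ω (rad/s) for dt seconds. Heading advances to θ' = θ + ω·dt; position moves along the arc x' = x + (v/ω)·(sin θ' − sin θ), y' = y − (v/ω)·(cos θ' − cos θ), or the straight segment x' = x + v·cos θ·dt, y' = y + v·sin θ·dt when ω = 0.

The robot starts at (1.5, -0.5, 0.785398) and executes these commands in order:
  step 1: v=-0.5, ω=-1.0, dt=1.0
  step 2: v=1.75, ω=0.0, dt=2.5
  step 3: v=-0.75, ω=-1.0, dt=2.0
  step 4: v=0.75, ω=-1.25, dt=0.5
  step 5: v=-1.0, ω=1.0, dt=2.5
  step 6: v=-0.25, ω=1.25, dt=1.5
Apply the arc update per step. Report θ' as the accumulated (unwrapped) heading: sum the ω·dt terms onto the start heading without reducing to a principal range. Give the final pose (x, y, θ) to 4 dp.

step 1: θ'=-0.2146 (R=0.5000) → pose (1.0400, -0.6350, -0.2146)
step 2: θ'=-0.2146 (straight) → pose (5.3146, -1.5667, -0.2146)
step 3: θ'=-2.2146 (R=0.7500) → pose (4.8745, -0.3837, -2.2146)
step 4: θ'=-2.8396 (R=-0.6000) → pose (4.5730, -0.5964, -2.8396)
step 5: θ'=-0.3396 (R=-1.0000) → pose (4.6087, 1.3012, -0.3396)
step 6: θ'=1.5354 (R=-0.2000) → pose (4.3422, 1.1197, 1.5354)

(4.3422, 1.1197, 1.5354)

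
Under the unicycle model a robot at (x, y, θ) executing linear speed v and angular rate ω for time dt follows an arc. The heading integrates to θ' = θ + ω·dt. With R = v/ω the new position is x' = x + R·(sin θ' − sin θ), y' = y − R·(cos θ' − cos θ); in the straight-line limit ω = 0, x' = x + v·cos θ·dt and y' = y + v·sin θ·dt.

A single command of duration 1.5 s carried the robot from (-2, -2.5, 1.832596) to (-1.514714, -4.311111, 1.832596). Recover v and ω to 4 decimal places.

v = -1.2500, ω = 0.0000

Δθ = 1.832596 − 1.832596 = 0.000000
ω = Δθ/dt = 0.000000/1.5 = 0.0000
ω = 0 → v = (Δx·cos θ + Δy·sin θ)/dt = -1.2500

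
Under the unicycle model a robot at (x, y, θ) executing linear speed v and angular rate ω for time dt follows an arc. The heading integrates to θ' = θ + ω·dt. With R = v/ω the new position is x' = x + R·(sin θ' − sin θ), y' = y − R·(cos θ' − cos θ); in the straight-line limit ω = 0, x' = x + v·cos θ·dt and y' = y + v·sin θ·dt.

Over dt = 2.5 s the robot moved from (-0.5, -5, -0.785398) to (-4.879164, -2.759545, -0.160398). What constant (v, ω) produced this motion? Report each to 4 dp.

v = -2.0000, ω = 0.2500

Δθ = -0.160398 − -0.785398 = 0.625000
ω = Δθ/dt = 0.625000/2.5 = 0.2500
R = Δx/(sin θ' − sin θ) = -8.0000
v = R·ω = -8.0000·0.2500 = -2.0000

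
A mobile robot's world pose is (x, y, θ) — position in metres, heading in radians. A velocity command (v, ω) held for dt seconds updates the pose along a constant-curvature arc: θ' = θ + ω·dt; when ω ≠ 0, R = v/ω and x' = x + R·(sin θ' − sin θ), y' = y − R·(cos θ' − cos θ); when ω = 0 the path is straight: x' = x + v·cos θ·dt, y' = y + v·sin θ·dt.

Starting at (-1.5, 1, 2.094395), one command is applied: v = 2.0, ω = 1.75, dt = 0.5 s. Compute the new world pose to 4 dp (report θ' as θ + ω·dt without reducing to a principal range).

θ' = 2.0944 + 1.75·0.5 = 2.9694
R = v/ω = 2.0/1.75 = 1.1429
x' = -1.5 + 1.1429·(sin 2.9694 − sin 2.0944) = -2.2939
y' = 1 − 1.1429·(cos 2.9694 − cos 2.0944) = 1.5545

(-2.2939, 1.5545, 2.9694)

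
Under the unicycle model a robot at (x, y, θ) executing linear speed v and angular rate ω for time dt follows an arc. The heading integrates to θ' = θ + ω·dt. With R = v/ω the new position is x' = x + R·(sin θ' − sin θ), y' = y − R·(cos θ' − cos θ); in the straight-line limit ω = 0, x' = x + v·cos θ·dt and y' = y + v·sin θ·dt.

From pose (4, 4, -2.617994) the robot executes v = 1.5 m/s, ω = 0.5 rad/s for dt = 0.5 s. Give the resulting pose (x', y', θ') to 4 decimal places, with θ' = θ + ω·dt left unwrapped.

(3.4039, 3.5481, -2.3680)

θ' = -2.6180 + 0.5·0.5 = -2.3680
R = v/ω = 1.5/0.5 = 3.0000
x' = 4 + 3.0000·(sin -2.3680 − sin -2.6180) = 3.4039
y' = 4 − 3.0000·(cos -2.3680 − cos -2.6180) = 3.5481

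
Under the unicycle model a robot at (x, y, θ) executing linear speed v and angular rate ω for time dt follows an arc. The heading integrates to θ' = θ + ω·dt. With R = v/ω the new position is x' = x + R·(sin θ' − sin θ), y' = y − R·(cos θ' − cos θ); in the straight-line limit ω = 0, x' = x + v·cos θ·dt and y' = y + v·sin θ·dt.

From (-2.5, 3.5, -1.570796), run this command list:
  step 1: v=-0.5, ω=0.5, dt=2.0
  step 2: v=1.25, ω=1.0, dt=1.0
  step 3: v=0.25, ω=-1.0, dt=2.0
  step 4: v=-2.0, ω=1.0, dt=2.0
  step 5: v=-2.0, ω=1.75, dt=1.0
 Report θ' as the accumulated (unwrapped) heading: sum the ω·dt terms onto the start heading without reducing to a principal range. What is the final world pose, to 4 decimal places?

(-4.7046, 4.1555, 2.1792)

step 1: θ'=-0.5708 (R=-1.0000) → pose (-2.9597, 4.3415, -0.5708)
step 2: θ'=0.4292 (R=1.2500) → pose (-1.7641, 4.2567, 0.4292)
step 3: θ'=-1.5708 (R=-0.2500) → pose (-1.4101, 4.0294, -1.5708)
step 4: θ'=0.4292 (R=-2.0000) → pose (-4.2424, 5.8480, 0.4292)
step 5: θ'=2.1792 (R=-1.1429) → pose (-4.7046, 4.1555, 2.1792)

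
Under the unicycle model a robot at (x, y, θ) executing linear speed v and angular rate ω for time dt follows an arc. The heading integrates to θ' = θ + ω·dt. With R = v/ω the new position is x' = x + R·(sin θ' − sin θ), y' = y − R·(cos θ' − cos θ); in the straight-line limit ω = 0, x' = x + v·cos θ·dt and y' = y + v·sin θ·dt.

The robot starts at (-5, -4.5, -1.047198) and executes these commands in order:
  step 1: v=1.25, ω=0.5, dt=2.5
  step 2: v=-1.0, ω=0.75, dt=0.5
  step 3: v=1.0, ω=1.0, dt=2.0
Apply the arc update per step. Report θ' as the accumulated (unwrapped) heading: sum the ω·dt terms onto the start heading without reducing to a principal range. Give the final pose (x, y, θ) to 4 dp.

(-2.8029, -4.2050, 2.5778)

step 1: θ'=0.2028 (R=2.5000) → pose (-2.3314, -5.6988, 0.2028)
step 2: θ'=0.5778 (R=-1.3333) → pose (-2.7911, -5.8879, 0.5778)
step 3: θ'=2.5778 (R=1.0000) → pose (-2.8029, -4.2050, 2.5778)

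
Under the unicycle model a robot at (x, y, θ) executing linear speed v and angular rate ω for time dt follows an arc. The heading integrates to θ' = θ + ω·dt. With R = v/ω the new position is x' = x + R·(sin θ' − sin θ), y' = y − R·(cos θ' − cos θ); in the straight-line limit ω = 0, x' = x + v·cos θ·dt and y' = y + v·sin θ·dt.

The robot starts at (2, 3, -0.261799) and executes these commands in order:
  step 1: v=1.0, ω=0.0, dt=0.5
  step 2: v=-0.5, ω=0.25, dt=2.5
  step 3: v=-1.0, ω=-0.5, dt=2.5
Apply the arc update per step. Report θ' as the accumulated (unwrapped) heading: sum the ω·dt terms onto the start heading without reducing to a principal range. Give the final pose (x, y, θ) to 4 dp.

step 1: θ'=-0.2618 (straight) → pose (2.4830, 2.8706, -0.2618)
step 2: θ'=0.3632 (R=-2.0000) → pose (1.2548, 2.8083, 0.3632)
step 3: θ'=-0.8868 (R=2.0000) → pose (-1.0059, 3.4140, -0.8868)

(-1.0059, 3.4140, -0.8868)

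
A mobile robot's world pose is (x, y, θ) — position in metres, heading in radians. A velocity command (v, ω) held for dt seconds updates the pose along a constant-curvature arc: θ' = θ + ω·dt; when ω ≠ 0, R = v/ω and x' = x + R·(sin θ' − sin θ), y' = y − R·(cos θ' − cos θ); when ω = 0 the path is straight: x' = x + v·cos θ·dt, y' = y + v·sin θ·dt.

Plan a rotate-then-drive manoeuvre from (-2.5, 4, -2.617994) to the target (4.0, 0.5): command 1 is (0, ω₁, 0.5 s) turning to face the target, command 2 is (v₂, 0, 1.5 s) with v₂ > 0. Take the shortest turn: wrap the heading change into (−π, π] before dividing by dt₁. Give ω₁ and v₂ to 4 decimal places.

ω₁ = 4.2481, v₂ = 4.9216

heading to target = atan2(0.5−4, 4−-2.5) = -0.4939
Δθ = wrap(-0.4939 − -2.6180) = 2.1241; ω₁ = Δθ/dt₁ = 4.2481
distance = √((4−-2.5)² + (0.5−4)²) = 7.3824; v₂ = distance/dt₂ = 4.9216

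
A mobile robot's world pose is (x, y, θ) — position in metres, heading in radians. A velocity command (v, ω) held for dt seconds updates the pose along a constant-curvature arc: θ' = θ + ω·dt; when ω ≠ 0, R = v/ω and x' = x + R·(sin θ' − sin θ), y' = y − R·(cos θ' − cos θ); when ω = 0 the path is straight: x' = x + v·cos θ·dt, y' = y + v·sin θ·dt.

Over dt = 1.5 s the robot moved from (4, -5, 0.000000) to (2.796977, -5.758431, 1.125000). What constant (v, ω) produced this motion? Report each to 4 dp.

v = -1.0000, ω = 0.7500

Δθ = 1.125000 − 0.000000 = 1.125000
ω = Δθ/dt = 1.125000/1.5 = 0.7500
R = Δx/(sin θ' − sin θ) = -1.3333
v = R·ω = -1.3333·0.7500 = -1.0000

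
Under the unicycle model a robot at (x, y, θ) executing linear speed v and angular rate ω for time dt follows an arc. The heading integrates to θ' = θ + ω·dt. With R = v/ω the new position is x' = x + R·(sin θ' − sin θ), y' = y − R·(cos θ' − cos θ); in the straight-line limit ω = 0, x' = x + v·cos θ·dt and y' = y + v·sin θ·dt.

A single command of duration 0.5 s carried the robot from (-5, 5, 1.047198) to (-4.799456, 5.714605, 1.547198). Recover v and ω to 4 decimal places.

Δθ = 1.547198 − 1.047198 = 0.500000
ω = Δθ/dt = 0.500000/0.5 = 1.0000
R = −Δy/(cos θ' − cos θ) = 1.5000
v = R·ω = 1.5000·1.0000 = 1.5000

v = 1.5000, ω = 1.0000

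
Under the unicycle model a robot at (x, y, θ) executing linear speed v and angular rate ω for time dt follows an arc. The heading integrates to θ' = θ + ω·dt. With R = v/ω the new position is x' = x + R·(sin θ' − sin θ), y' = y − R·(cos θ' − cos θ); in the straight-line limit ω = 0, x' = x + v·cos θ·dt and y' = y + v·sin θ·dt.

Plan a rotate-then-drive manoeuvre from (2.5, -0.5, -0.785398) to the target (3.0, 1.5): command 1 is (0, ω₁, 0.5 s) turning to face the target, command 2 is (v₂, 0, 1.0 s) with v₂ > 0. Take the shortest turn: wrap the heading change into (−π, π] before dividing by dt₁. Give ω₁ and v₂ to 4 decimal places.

ω₁ = 4.2224, v₂ = 2.0616

heading to target = atan2(1.5−-0.5, 3−2.5) = 1.3258
Δθ = wrap(1.3258 − -0.7854) = 2.1112; ω₁ = Δθ/dt₁ = 4.2224
distance = √((3−2.5)² + (1.5−-0.5)²) = 2.0616; v₂ = distance/dt₂ = 2.0616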